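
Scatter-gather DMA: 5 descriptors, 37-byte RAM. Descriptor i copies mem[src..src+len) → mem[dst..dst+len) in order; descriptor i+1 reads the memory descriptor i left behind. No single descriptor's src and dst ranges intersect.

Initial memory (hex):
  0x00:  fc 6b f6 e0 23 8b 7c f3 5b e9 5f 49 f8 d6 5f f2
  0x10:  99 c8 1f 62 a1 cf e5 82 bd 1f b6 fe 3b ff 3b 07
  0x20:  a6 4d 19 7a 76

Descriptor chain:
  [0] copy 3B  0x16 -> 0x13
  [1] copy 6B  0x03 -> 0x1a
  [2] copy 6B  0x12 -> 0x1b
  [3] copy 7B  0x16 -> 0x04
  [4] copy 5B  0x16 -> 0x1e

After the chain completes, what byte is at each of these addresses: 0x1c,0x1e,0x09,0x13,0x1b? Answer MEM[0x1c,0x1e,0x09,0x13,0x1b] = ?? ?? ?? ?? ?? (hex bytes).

[0] 0x16->0x13 len=3 : e5 82 bd
[1] 0x03->0x1a len=6 : e0 23 8b 7c f3 5b
[2] 0x12->0x1b len=6 : 1f e5 82 bd e5 82
[3] 0x16->0x04 len=7 : e5 82 bd 1f e0 1f e5
[4] 0x16->0x1e len=5 : e5 82 bd 1f e0
query mem[0x1c]=0xe5, mem[0x1e]=0xe5, mem[0x09]=0x1f, mem[0x13]=0xe5, mem[0x1b]=0x1f

MEM[0x1c,0x1e,0x09,0x13,0x1b] = e5 e5 1f e5 1f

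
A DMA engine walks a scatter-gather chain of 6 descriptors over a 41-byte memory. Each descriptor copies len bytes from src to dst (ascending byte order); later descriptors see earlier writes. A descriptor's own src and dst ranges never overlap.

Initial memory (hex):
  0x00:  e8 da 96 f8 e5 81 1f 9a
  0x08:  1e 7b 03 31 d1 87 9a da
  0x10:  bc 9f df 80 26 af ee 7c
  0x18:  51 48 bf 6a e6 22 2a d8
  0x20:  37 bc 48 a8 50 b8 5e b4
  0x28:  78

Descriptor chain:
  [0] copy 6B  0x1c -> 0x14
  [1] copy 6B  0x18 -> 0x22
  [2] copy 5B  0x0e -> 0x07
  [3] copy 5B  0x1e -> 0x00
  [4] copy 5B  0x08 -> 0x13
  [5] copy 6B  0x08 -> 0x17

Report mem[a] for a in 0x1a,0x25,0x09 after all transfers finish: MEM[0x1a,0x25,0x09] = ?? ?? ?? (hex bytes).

[0] 0x1c->0x14 len=6 : e6 22 2a d8 37 bc
[1] 0x18->0x22 len=6 : 37 bc bf 6a e6 22
[2] 0x0e->0x07 len=5 : 9a da bc 9f df
[3] 0x1e->0x00 len=5 : 2a d8 37 bc 37
[4] 0x08->0x13 len=5 : da bc 9f df d1
[5] 0x08->0x17 len=6 : da bc 9f df d1 87
query mem[0x1a]=0xdf, mem[0x25]=0x6a, mem[0x09]=0xbc

MEM[0x1a,0x25,0x09] = df 6a bc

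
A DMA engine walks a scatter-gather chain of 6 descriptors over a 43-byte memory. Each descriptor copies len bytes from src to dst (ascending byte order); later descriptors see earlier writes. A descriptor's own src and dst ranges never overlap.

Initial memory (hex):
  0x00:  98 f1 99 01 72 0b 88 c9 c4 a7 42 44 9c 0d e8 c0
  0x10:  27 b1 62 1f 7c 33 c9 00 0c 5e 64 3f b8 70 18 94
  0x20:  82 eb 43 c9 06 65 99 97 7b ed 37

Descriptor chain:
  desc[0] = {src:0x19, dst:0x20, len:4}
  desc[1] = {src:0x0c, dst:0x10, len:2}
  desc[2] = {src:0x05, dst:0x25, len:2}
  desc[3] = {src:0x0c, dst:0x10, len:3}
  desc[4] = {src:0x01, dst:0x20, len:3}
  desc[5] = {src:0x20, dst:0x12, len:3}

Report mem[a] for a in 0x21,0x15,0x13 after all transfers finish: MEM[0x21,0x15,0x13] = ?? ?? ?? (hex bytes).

MEM[0x21,0x15,0x13] = 99 33 99

#0 dst[0x20+4] := {0x5e,0x64,0x3f,0xb8}
#1 dst[0x10+2] := {0x9c,0x0d}
#2 dst[0x25+2] := {0x0b,0x88}
#3 dst[0x10+3] := {0x9c,0x0d,0xe8}
#4 dst[0x20+3] := {0xf1,0x99,0x01}
#5 dst[0x12+3] := {0xf1,0x99,0x01}
query mem[0x21]=0x99, mem[0x15]=0x33, mem[0x13]=0x99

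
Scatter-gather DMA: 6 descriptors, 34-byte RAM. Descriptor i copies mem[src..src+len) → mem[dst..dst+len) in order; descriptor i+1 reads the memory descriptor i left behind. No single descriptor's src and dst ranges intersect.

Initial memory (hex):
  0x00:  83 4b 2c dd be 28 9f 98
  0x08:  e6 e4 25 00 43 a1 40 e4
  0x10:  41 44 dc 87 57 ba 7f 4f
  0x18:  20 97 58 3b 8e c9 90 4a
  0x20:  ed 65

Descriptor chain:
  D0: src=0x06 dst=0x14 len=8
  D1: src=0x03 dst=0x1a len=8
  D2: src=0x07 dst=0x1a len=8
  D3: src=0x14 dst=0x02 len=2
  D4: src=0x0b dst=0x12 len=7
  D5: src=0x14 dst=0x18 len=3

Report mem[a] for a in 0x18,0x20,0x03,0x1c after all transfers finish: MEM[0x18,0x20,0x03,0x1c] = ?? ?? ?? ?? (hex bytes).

MEM[0x18,0x20,0x03,0x1c] = a1 a1 98 e4

D0: mem[0x14..0x1b] <- [9f 98 e6 e4 25 00 43 a1]
D1: mem[0x1a..0x21] <- [dd be 28 9f 98 e6 e4 25]
D2: mem[0x1a..0x21] <- [98 e6 e4 25 00 43 a1 40]
D3: mem[0x02..0x03] <- [9f 98]
D4: mem[0x12..0x18] <- [00 43 a1 40 e4 41 44]
D5: mem[0x18..0x1a] <- [a1 40 e4]
query mem[0x18]=0xa1, mem[0x20]=0xa1, mem[0x03]=0x98, mem[0x1c]=0xe4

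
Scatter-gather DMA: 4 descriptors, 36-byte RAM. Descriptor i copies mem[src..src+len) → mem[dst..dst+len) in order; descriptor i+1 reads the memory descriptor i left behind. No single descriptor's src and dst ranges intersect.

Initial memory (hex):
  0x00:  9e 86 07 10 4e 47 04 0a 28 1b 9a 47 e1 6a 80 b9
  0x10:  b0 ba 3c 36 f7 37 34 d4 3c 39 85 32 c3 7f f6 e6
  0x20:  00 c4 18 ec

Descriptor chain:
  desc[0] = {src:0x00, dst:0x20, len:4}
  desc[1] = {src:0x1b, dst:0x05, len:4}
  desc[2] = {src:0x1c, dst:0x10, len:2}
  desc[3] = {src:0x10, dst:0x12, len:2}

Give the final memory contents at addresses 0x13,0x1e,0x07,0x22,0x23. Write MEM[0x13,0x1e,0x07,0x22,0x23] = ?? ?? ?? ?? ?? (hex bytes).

MEM[0x13,0x1e,0x07,0x22,0x23] = 7f f6 7f 07 10

[0] 0x00->0x20 len=4 : 9e 86 07 10
[1] 0x1b->0x05 len=4 : 32 c3 7f f6
[2] 0x1c->0x10 len=2 : c3 7f
[3] 0x10->0x12 len=2 : c3 7f
query mem[0x13]=0x7f, mem[0x1e]=0xf6, mem[0x07]=0x7f, mem[0x22]=0x07, mem[0x23]=0x10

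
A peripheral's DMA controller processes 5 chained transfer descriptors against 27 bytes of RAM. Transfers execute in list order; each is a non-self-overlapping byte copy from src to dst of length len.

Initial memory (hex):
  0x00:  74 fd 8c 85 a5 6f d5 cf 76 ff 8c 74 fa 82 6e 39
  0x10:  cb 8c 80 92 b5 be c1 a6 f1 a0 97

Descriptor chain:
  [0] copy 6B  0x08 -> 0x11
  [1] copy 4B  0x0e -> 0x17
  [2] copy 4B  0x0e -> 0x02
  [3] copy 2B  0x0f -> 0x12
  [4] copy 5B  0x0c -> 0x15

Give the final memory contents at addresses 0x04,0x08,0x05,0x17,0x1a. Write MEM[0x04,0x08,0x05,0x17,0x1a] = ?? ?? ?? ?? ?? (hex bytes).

  after D0: wrote 6B at 0x11 = 76ff8c74fa82
  after D1: wrote 4B at 0x17 = 6e39cb76
  after D2: wrote 4B at 0x02 = 6e39cb76
  after D3: wrote 2B at 0x12 = 39cb
  after D4: wrote 5B at 0x15 = fa826e39cb
query mem[0x04]=0xcb, mem[0x08]=0x76, mem[0x05]=0x76, mem[0x17]=0x6e, mem[0x1a]=0x76

MEM[0x04,0x08,0x05,0x17,0x1a] = cb 76 76 6e 76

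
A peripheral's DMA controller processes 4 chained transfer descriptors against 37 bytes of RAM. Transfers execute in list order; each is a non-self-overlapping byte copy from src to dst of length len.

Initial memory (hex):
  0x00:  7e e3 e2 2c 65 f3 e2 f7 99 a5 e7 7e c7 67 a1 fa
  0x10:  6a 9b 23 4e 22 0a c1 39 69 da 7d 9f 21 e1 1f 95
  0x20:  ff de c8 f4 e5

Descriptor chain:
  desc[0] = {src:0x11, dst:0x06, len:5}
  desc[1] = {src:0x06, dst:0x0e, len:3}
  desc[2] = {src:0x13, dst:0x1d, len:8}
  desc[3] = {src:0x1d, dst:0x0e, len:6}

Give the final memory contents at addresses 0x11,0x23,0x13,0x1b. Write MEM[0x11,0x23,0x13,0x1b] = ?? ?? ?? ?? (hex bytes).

MEM[0x11,0x23,0x13,0x1b] = c1 da 69 9f

  after D0: wrote 5B at 0x06 = 9b234e220a
  after D1: wrote 3B at 0x0e = 9b234e
  after D2: wrote 8B at 0x1d = 4e220ac13969da7d
  after D3: wrote 6B at 0x0e = 4e220ac13969
query mem[0x11]=0xc1, mem[0x23]=0xda, mem[0x13]=0x69, mem[0x1b]=0x9f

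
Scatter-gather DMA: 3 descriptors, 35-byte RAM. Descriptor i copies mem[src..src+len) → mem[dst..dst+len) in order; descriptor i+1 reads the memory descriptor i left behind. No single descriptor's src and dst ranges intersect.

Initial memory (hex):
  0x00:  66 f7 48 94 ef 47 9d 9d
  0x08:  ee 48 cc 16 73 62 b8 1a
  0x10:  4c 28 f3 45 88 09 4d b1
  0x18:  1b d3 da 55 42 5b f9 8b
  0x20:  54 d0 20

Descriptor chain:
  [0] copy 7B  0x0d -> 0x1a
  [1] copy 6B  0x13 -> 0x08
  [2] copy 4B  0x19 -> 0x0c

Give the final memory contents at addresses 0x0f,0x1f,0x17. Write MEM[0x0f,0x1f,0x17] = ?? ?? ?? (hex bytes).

MEM[0x0f,0x1f,0x17] = 1a f3 b1

[0] 0x0d->0x1a len=7 : 62 b8 1a 4c 28 f3 45
[1] 0x13->0x08 len=6 : 45 88 09 4d b1 1b
[2] 0x19->0x0c len=4 : d3 62 b8 1a
query mem[0x0f]=0x1a, mem[0x1f]=0xf3, mem[0x17]=0xb1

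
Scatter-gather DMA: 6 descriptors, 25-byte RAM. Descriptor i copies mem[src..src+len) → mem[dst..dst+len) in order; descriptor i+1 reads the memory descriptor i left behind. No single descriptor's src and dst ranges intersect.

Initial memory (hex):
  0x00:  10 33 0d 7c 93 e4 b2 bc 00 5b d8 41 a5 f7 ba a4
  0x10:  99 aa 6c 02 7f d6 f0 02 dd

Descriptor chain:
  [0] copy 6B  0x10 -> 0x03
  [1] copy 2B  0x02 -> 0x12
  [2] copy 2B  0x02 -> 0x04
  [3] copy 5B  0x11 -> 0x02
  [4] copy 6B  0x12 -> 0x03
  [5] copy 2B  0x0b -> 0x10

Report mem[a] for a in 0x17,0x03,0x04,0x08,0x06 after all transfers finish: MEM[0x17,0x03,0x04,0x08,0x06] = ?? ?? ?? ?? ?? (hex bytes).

#0 dst[0x03+6] := {0x99,0xaa,0x6c,0x02,0x7f,0xd6}
#1 dst[0x12+2] := {0x0d,0x99}
#2 dst[0x04+2] := {0x0d,0x99}
#3 dst[0x02+5] := {0xaa,0x0d,0x99,0x7f,0xd6}
#4 dst[0x03+6] := {0x0d,0x99,0x7f,0xd6,0xf0,0x02}
#5 dst[0x10+2] := {0x41,0xa5}
query mem[0x17]=0x02, mem[0x03]=0x0d, mem[0x04]=0x99, mem[0x08]=0x02, mem[0x06]=0xd6

MEM[0x17,0x03,0x04,0x08,0x06] = 02 0d 99 02 d6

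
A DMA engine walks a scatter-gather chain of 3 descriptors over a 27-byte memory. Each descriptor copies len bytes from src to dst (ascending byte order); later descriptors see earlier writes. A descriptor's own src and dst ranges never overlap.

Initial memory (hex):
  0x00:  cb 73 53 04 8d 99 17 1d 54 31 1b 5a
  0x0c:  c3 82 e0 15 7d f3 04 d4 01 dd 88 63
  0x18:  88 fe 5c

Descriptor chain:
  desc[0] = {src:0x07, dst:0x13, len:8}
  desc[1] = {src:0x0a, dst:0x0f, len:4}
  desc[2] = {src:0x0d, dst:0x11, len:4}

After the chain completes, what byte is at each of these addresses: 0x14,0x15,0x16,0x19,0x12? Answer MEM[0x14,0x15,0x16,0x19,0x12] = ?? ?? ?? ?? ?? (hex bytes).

MEM[0x14,0x15,0x16,0x19,0x12] = 5a 31 1b 82 e0

[0] 0x07->0x13 len=8 : 1d 54 31 1b 5a c3 82 e0
[1] 0x0a->0x0f len=4 : 1b 5a c3 82
[2] 0x0d->0x11 len=4 : 82 e0 1b 5a
query mem[0x14]=0x5a, mem[0x15]=0x31, mem[0x16]=0x1b, mem[0x19]=0x82, mem[0x12]=0xe0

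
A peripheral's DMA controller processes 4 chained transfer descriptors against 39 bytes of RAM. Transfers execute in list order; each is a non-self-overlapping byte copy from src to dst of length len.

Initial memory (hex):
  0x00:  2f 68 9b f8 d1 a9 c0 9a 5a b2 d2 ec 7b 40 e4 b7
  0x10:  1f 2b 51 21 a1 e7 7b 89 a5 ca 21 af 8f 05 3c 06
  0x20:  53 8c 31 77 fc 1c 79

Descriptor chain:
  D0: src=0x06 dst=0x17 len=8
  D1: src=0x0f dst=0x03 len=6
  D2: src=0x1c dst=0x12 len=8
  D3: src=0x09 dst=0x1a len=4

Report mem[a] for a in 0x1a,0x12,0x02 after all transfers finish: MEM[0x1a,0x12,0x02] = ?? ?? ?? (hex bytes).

#0 dst[0x17+8] := {0xc0,0x9a,0x5a,0xb2,0xd2,0xec,0x7b,0x40}
#1 dst[0x03+6] := {0xb7,0x1f,0x2b,0x51,0x21,0xa1}
#2 dst[0x12+8] := {0xec,0x7b,0x40,0x06,0x53,0x8c,0x31,0x77}
#3 dst[0x1a+4] := {0xb2,0xd2,0xec,0x7b}
query mem[0x1a]=0xb2, mem[0x12]=0xec, mem[0x02]=0x9b

MEM[0x1a,0x12,0x02] = b2 ec 9b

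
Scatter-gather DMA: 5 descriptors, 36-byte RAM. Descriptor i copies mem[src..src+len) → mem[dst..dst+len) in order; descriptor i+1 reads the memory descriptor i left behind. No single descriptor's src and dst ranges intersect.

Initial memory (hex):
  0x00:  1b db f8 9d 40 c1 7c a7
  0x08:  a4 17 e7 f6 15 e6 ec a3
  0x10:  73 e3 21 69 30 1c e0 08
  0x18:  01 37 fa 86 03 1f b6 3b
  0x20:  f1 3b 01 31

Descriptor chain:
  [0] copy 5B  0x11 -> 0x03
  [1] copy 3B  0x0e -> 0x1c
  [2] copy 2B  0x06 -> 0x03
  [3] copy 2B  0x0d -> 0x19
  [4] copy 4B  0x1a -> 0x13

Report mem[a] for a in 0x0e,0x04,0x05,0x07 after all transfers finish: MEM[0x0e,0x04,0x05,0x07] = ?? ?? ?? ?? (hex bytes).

  after D0: wrote 5B at 0x03 = e32169301c
  after D1: wrote 3B at 0x1c = eca373
  after D2: wrote 2B at 0x03 = 301c
  after D3: wrote 2B at 0x19 = e6ec
  after D4: wrote 4B at 0x13 = ec86eca3
query mem[0x0e]=0xec, mem[0x04]=0x1c, mem[0x05]=0x69, mem[0x07]=0x1c

MEM[0x0e,0x04,0x05,0x07] = ec 1c 69 1c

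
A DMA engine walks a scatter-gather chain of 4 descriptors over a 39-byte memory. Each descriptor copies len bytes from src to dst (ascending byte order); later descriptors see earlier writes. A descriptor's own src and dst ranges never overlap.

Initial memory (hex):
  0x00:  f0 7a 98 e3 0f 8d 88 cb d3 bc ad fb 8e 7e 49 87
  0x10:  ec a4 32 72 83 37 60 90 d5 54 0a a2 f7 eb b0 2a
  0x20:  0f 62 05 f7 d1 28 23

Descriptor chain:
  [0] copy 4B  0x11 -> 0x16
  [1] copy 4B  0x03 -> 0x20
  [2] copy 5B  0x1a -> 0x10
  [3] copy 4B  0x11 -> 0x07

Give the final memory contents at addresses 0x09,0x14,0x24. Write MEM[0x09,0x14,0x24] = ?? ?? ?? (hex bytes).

#0 dst[0x16+4] := {0xa4,0x32,0x72,0x83}
#1 dst[0x20+4] := {0xe3,0x0f,0x8d,0x88}
#2 dst[0x10+5] := {0x0a,0xa2,0xf7,0xeb,0xb0}
#3 dst[0x07+4] := {0xa2,0xf7,0xeb,0xb0}
query mem[0x09]=0xeb, mem[0x14]=0xb0, mem[0x24]=0xd1

MEM[0x09,0x14,0x24] = eb b0 d1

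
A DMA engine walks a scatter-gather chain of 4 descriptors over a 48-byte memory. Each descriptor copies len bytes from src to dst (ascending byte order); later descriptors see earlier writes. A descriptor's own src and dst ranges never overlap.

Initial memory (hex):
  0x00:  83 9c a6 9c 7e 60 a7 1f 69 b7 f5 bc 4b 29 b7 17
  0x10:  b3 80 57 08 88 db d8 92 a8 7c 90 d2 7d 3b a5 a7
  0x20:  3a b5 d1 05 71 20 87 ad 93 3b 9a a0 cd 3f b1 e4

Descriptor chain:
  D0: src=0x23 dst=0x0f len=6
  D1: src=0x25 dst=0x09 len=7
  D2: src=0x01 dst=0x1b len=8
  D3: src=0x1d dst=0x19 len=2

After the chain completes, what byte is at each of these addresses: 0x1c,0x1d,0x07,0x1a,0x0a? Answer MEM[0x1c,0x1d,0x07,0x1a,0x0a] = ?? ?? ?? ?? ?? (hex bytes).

MEM[0x1c,0x1d,0x07,0x1a,0x0a] = a6 9c 1f 7e 87

[0] 0x23->0x0f len=6 : 05 71 20 87 ad 93
[1] 0x25->0x09 len=7 : 20 87 ad 93 3b 9a a0
[2] 0x01->0x1b len=8 : 9c a6 9c 7e 60 a7 1f 69
[3] 0x1d->0x19 len=2 : 9c 7e
query mem[0x1c]=0xa6, mem[0x1d]=0x9c, mem[0x07]=0x1f, mem[0x1a]=0x7e, mem[0x0a]=0x87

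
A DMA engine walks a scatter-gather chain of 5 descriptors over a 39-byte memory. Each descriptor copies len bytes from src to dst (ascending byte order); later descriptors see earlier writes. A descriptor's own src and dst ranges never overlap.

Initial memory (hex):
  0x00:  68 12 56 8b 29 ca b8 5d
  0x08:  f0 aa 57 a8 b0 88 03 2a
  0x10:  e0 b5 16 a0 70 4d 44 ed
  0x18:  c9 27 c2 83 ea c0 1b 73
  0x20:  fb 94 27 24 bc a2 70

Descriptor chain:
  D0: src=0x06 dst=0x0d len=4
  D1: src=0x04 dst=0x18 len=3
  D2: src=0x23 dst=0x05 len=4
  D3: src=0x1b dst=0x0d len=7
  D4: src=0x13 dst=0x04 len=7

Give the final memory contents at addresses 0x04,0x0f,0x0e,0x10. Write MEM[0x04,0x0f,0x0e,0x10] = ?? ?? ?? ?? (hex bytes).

[0] 0x06->0x0d len=4 : b8 5d f0 aa
[1] 0x04->0x18 len=3 : 29 ca b8
[2] 0x23->0x05 len=4 : 24 bc a2 70
[3] 0x1b->0x0d len=7 : 83 ea c0 1b 73 fb 94
[4] 0x13->0x04 len=7 : 94 70 4d 44 ed 29 ca
query mem[0x04]=0x94, mem[0x0f]=0xc0, mem[0x0e]=0xea, mem[0x10]=0x1b

MEM[0x04,0x0f,0x0e,0x10] = 94 c0 ea 1b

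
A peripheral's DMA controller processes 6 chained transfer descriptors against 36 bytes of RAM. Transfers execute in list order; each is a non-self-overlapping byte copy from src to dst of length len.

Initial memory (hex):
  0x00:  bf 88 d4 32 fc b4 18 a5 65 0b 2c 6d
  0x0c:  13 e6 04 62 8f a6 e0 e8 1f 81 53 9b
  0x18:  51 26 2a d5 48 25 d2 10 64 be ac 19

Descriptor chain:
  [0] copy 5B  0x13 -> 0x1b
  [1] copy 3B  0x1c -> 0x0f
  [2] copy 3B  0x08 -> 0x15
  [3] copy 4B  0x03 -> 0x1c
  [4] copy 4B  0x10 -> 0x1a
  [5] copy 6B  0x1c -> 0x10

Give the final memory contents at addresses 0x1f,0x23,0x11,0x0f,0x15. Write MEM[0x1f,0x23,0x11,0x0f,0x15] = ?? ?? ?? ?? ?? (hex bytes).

MEM[0x1f,0x23,0x11,0x0f,0x15] = 18 19 e8 1f be

#0 dst[0x1b+5] := {0xe8,0x1f,0x81,0x53,0x9b}
#1 dst[0x0f+3] := {0x1f,0x81,0x53}
#2 dst[0x15+3] := {0x65,0x0b,0x2c}
#3 dst[0x1c+4] := {0x32,0xfc,0xb4,0x18}
#4 dst[0x1a+4] := {0x81,0x53,0xe0,0xe8}
#5 dst[0x10+6] := {0xe0,0xe8,0xb4,0x18,0x64,0xbe}
query mem[0x1f]=0x18, mem[0x23]=0x19, mem[0x11]=0xe8, mem[0x0f]=0x1f, mem[0x15]=0xbe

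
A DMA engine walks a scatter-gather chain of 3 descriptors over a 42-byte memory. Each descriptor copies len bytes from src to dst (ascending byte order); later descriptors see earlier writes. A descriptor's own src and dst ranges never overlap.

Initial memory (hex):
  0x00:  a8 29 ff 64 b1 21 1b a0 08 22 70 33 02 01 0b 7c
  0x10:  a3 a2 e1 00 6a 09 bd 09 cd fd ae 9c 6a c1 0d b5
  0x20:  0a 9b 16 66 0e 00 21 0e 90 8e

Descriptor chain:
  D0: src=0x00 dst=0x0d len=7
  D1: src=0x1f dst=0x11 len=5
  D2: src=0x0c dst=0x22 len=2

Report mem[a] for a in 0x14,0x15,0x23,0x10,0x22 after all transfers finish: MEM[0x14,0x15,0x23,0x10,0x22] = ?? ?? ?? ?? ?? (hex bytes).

MEM[0x14,0x15,0x23,0x10,0x22] = 16 66 a8 64 02

#0 dst[0x0d+7] := {0xa8,0x29,0xff,0x64,0xb1,0x21,0x1b}
#1 dst[0x11+5] := {0xb5,0x0a,0x9b,0x16,0x66}
#2 dst[0x22+2] := {0x02,0xa8}
query mem[0x14]=0x16, mem[0x15]=0x66, mem[0x23]=0xa8, mem[0x10]=0x64, mem[0x22]=0x02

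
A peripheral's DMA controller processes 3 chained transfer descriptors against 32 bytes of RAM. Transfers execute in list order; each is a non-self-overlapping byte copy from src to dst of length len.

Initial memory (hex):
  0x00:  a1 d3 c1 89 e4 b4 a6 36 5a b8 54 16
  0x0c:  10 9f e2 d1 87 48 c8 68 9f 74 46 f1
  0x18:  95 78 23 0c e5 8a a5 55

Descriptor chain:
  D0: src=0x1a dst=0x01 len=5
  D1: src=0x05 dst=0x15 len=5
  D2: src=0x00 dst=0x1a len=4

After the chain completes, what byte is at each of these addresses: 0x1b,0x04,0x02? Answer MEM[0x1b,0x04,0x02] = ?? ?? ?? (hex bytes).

MEM[0x1b,0x04,0x02] = 23 8a 0c

[0] 0x1a->0x01 len=5 : 23 0c e5 8a a5
[1] 0x05->0x15 len=5 : a5 a6 36 5a b8
[2] 0x00->0x1a len=4 : a1 23 0c e5
query mem[0x1b]=0x23, mem[0x04]=0x8a, mem[0x02]=0x0c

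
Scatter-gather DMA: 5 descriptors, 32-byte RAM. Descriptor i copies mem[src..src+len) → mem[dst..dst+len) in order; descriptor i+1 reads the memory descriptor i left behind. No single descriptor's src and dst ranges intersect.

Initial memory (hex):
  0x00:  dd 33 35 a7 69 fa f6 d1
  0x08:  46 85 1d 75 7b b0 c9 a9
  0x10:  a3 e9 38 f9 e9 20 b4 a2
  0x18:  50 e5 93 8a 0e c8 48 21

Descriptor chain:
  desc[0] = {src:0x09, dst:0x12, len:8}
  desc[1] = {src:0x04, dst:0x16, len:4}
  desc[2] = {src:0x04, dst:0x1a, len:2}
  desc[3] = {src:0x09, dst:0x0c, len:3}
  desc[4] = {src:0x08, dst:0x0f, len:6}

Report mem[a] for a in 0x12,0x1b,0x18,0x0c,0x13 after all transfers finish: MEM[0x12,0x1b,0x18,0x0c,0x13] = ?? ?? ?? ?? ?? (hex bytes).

MEM[0x12,0x1b,0x18,0x0c,0x13] = 75 fa f6 85 85

[0] 0x09->0x12 len=8 : 85 1d 75 7b b0 c9 a9 a3
[1] 0x04->0x16 len=4 : 69 fa f6 d1
[2] 0x04->0x1a len=2 : 69 fa
[3] 0x09->0x0c len=3 : 85 1d 75
[4] 0x08->0x0f len=6 : 46 85 1d 75 85 1d
query mem[0x12]=0x75, mem[0x1b]=0xfa, mem[0x18]=0xf6, mem[0x0c]=0x85, mem[0x13]=0x85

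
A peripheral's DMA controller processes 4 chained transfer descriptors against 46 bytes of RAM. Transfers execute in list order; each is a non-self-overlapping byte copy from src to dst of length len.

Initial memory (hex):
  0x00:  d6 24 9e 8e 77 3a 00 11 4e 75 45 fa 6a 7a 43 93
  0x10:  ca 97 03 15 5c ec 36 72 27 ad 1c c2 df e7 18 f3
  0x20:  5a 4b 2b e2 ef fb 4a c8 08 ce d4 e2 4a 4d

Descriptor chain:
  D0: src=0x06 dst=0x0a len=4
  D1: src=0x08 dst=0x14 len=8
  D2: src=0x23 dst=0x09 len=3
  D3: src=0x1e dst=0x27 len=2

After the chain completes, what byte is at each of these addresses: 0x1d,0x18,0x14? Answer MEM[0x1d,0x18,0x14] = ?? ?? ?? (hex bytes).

MEM[0x1d,0x18,0x14] = e7 4e 4e

[0] 0x06->0x0a len=4 : 00 11 4e 75
[1] 0x08->0x14 len=8 : 4e 75 00 11 4e 75 43 93
[2] 0x23->0x09 len=3 : e2 ef fb
[3] 0x1e->0x27 len=2 : 18 f3
query mem[0x1d]=0xe7, mem[0x18]=0x4e, mem[0x14]=0x4e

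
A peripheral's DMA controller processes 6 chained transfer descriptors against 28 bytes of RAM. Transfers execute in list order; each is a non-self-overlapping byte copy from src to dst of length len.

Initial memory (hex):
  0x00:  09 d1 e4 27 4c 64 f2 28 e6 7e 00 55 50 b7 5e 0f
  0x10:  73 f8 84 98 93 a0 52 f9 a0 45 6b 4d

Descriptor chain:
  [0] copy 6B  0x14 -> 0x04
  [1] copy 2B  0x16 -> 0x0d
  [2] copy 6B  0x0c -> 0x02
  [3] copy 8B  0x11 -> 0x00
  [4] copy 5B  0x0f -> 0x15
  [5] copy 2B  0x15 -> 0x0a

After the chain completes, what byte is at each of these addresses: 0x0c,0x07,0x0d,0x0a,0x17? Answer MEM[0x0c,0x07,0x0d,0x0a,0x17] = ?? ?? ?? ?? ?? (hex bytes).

[0] 0x14->0x04 len=6 : 93 a0 52 f9 a0 45
[1] 0x16->0x0d len=2 : 52 f9
[2] 0x0c->0x02 len=6 : 50 52 f9 0f 73 f8
[3] 0x11->0x00 len=8 : f8 84 98 93 a0 52 f9 a0
[4] 0x0f->0x15 len=5 : 0f 73 f8 84 98
[5] 0x15->0x0a len=2 : 0f 73
query mem[0x0c]=0x50, mem[0x07]=0xa0, mem[0x0d]=0x52, mem[0x0a]=0x0f, mem[0x17]=0xf8

MEM[0x0c,0x07,0x0d,0x0a,0x17] = 50 a0 52 0f f8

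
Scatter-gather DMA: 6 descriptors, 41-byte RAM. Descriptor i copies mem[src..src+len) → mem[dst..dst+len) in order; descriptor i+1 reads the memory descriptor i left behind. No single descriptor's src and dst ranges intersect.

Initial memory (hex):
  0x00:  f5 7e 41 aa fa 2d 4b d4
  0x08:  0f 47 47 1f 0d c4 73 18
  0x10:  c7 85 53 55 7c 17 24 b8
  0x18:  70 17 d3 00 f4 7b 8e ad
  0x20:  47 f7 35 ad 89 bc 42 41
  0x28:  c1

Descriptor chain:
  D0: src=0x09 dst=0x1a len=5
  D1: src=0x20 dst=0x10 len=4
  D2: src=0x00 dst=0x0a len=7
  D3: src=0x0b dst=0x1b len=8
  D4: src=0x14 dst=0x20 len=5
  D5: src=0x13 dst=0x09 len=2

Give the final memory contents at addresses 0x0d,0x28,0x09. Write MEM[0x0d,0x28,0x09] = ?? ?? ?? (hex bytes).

[0] 0x09->0x1a len=5 : 47 47 1f 0d c4
[1] 0x20->0x10 len=4 : 47 f7 35 ad
[2] 0x00->0x0a len=7 : f5 7e 41 aa fa 2d 4b
[3] 0x0b->0x1b len=8 : 7e 41 aa fa 2d 4b f7 35
[4] 0x14->0x20 len=5 : 7c 17 24 b8 70
[5] 0x13->0x09 len=2 : ad 7c
query mem[0x0d]=0xaa, mem[0x28]=0xc1, mem[0x09]=0xad

MEM[0x0d,0x28,0x09] = aa c1 ad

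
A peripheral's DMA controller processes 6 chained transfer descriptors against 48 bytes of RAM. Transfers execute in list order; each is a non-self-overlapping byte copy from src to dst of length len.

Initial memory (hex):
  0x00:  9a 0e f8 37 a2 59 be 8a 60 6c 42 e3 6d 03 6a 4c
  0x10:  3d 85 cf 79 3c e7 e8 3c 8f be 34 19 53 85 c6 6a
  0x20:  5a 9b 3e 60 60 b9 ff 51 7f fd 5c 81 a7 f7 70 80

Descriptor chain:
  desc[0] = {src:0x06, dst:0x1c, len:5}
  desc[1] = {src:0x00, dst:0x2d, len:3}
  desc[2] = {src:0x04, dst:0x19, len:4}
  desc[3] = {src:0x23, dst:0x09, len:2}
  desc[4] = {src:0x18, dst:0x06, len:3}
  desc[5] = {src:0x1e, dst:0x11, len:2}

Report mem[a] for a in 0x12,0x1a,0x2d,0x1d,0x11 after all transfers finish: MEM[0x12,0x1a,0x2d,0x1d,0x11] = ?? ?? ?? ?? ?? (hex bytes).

MEM[0x12,0x1a,0x2d,0x1d,0x11] = 6c 59 9a 8a 60

[0] 0x06->0x1c len=5 : be 8a 60 6c 42
[1] 0x00->0x2d len=3 : 9a 0e f8
[2] 0x04->0x19 len=4 : a2 59 be 8a
[3] 0x23->0x09 len=2 : 60 60
[4] 0x18->0x06 len=3 : 8f a2 59
[5] 0x1e->0x11 len=2 : 60 6c
query mem[0x12]=0x6c, mem[0x1a]=0x59, mem[0x2d]=0x9a, mem[0x1d]=0x8a, mem[0x11]=0x60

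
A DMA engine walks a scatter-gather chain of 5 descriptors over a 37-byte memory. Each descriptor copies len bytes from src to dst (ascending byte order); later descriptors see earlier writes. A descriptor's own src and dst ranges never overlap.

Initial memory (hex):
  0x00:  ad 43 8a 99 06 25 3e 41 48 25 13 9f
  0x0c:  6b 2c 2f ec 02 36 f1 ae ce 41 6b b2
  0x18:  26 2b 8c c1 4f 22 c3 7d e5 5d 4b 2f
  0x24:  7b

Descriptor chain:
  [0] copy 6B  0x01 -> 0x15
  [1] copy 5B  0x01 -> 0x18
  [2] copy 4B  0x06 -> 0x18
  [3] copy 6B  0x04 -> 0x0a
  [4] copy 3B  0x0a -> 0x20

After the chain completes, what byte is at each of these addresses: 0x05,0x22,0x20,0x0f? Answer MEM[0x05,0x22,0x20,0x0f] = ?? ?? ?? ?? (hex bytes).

MEM[0x05,0x22,0x20,0x0f] = 25 3e 06 25

[0] 0x01->0x15 len=6 : 43 8a 99 06 25 3e
[1] 0x01->0x18 len=5 : 43 8a 99 06 25
[2] 0x06->0x18 len=4 : 3e 41 48 25
[3] 0x04->0x0a len=6 : 06 25 3e 41 48 25
[4] 0x0a->0x20 len=3 : 06 25 3e
query mem[0x05]=0x25, mem[0x22]=0x3e, mem[0x20]=0x06, mem[0x0f]=0x25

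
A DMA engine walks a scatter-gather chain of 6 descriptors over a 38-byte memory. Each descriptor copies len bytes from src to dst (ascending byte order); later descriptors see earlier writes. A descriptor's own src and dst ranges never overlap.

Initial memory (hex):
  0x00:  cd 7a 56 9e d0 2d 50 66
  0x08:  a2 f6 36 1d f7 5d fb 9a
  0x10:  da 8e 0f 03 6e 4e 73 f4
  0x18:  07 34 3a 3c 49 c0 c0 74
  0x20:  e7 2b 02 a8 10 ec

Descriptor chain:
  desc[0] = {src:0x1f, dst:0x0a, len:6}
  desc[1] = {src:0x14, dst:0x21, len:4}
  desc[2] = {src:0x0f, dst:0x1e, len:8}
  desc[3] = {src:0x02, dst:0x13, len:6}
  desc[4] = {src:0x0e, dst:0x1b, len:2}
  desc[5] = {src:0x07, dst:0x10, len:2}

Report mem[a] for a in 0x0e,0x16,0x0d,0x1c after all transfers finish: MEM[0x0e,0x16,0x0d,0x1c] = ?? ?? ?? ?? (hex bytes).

D0: mem[0x0a..0x0f] <- [74 e7 2b 02 a8 10]
D1: mem[0x21..0x24] <- [6e 4e 73 f4]
D2: mem[0x1e..0x25] <- [10 da 8e 0f 03 6e 4e 73]
D3: mem[0x13..0x18] <- [56 9e d0 2d 50 66]
D4: mem[0x1b..0x1c] <- [a8 10]
D5: mem[0x10..0x11] <- [66 a2]
query mem[0x0e]=0xa8, mem[0x16]=0x2d, mem[0x0d]=0x02, mem[0x1c]=0x10

MEM[0x0e,0x16,0x0d,0x1c] = a8 2d 02 10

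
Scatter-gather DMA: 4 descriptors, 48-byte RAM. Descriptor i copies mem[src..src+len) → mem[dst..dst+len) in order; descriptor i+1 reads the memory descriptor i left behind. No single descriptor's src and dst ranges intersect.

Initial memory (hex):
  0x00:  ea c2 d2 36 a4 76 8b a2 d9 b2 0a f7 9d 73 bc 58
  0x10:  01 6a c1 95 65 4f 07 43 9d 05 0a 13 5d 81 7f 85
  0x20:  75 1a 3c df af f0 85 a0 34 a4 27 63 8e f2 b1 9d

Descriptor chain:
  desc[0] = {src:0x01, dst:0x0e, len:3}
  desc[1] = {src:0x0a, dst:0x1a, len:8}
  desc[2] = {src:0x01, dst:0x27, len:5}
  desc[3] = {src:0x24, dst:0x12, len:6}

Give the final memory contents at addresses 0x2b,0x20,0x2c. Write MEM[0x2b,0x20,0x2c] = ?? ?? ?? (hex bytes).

MEM[0x2b,0x20,0x2c] = 76 36 8e

  after D0: wrote 3B at 0x0e = c2d236
  after D1: wrote 8B at 0x1a = 0af79d73c2d2366a
  after D2: wrote 5B at 0x27 = c2d236a476
  after D3: wrote 6B at 0x12 = aff085c2d236
query mem[0x2b]=0x76, mem[0x20]=0x36, mem[0x2c]=0x8e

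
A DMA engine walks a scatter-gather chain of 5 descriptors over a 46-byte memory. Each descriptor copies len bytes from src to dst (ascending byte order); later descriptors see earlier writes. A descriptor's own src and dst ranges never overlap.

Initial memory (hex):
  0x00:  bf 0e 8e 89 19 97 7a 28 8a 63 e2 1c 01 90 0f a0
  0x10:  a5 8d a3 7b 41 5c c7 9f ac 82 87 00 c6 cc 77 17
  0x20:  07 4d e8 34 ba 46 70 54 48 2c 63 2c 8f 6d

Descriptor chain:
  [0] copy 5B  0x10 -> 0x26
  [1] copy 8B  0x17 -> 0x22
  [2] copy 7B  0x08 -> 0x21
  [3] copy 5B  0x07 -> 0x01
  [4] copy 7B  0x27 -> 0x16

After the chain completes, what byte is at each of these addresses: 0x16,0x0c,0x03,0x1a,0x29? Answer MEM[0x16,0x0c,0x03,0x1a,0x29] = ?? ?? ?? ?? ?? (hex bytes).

MEM[0x16,0x0c,0x03,0x1a,0x29] = 0f 01 63 2c 77

[0] 0x10->0x26 len=5 : a5 8d a3 7b 41
[1] 0x17->0x22 len=8 : 9f ac 82 87 00 c6 cc 77
[2] 0x08->0x21 len=7 : 8a 63 e2 1c 01 90 0f
[3] 0x07->0x01 len=5 : 28 8a 63 e2 1c
[4] 0x27->0x16 len=7 : 0f cc 77 41 2c 8f 6d
query mem[0x16]=0x0f, mem[0x0c]=0x01, mem[0x03]=0x63, mem[0x1a]=0x2c, mem[0x29]=0x77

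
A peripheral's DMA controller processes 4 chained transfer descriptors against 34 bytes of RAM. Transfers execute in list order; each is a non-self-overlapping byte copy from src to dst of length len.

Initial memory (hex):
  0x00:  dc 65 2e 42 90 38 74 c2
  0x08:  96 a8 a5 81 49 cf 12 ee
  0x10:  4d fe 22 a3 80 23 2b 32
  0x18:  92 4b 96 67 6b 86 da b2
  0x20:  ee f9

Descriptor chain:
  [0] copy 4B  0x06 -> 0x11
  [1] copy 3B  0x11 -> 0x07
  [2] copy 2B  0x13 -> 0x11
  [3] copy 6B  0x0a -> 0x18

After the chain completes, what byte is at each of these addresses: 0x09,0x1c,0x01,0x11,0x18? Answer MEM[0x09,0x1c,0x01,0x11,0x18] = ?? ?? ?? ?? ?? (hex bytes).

D0: mem[0x11..0x14] <- [74 c2 96 a8]
D1: mem[0x07..0x09] <- [74 c2 96]
D2: mem[0x11..0x12] <- [96 a8]
D3: mem[0x18..0x1d] <- [a5 81 49 cf 12 ee]
query mem[0x09]=0x96, mem[0x1c]=0x12, mem[0x01]=0x65, mem[0x11]=0x96, mem[0x18]=0xa5

MEM[0x09,0x1c,0x01,0x11,0x18] = 96 12 65 96 a5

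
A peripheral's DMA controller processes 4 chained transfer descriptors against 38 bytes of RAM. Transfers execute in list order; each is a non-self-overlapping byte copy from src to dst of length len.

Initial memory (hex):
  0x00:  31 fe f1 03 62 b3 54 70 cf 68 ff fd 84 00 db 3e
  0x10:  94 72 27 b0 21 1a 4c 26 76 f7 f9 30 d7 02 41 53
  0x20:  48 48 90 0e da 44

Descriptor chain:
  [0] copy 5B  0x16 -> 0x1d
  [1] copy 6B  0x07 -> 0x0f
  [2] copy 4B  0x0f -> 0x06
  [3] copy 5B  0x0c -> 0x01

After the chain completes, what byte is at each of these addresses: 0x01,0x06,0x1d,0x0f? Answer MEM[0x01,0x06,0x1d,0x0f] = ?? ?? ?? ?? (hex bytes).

MEM[0x01,0x06,0x1d,0x0f] = 84 70 4c 70

  after D0: wrote 5B at 0x1d = 4c2676f7f9
  after D1: wrote 6B at 0x0f = 70cf68fffd84
  after D2: wrote 4B at 0x06 = 70cf68ff
  after D3: wrote 5B at 0x01 = 8400db70cf
query mem[0x01]=0x84, mem[0x06]=0x70, mem[0x1d]=0x4c, mem[0x0f]=0x70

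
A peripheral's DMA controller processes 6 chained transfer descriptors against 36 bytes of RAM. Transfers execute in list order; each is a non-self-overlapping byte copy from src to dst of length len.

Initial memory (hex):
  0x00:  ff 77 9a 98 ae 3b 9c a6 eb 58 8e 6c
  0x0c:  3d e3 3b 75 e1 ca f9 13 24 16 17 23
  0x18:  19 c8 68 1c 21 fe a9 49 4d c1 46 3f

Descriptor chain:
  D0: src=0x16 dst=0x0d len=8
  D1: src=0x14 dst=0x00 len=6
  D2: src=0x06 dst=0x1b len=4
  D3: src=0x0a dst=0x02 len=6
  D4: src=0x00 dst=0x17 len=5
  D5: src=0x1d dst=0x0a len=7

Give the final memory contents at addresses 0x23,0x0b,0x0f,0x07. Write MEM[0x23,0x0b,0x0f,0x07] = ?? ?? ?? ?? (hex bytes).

[0] 0x16->0x0d len=8 : 17 23 19 c8 68 1c 21 fe
[1] 0x14->0x00 len=6 : fe 16 17 23 19 c8
[2] 0x06->0x1b len=4 : 9c a6 eb 58
[3] 0x0a->0x02 len=6 : 8e 6c 3d 17 23 19
[4] 0x00->0x17 len=5 : fe 16 8e 6c 3d
[5] 0x1d->0x0a len=7 : eb 58 49 4d c1 46 3f
query mem[0x23]=0x3f, mem[0x0b]=0x58, mem[0x0f]=0x46, mem[0x07]=0x19

MEM[0x23,0x0b,0x0f,0x07] = 3f 58 46 19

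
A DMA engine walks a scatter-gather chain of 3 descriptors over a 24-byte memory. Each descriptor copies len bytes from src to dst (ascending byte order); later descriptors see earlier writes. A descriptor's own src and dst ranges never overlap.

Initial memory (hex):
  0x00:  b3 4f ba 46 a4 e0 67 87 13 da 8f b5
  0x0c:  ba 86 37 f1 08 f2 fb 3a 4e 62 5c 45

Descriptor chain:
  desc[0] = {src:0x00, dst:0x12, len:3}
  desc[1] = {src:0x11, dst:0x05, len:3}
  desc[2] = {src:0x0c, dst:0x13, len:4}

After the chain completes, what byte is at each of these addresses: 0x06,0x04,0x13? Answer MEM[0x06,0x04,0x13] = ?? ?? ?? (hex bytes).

  after D0: wrote 3B at 0x12 = b34fba
  after D1: wrote 3B at 0x05 = f2b34f
  after D2: wrote 4B at 0x13 = ba8637f1
query mem[0x06]=0xb3, mem[0x04]=0xa4, mem[0x13]=0xba

MEM[0x06,0x04,0x13] = b3 a4 ba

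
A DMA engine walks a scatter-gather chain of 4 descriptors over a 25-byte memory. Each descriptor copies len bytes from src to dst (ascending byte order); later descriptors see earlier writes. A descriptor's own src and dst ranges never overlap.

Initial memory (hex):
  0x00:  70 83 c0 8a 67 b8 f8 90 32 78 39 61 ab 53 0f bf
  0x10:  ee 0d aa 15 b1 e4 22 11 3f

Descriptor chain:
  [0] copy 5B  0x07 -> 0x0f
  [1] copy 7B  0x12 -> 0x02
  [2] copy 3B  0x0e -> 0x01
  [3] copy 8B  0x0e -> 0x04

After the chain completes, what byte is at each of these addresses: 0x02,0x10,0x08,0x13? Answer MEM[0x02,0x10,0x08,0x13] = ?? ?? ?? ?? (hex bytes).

MEM[0x02,0x10,0x08,0x13] = 90 32 39 61

#0 dst[0x0f+5] := {0x90,0x32,0x78,0x39,0x61}
#1 dst[0x02+7] := {0x39,0x61,0xb1,0xe4,0x22,0x11,0x3f}
#2 dst[0x01+3] := {0x0f,0x90,0x32}
#3 dst[0x04+8] := {0x0f,0x90,0x32,0x78,0x39,0x61,0xb1,0xe4}
query mem[0x02]=0x90, mem[0x10]=0x32, mem[0x08]=0x39, mem[0x13]=0x61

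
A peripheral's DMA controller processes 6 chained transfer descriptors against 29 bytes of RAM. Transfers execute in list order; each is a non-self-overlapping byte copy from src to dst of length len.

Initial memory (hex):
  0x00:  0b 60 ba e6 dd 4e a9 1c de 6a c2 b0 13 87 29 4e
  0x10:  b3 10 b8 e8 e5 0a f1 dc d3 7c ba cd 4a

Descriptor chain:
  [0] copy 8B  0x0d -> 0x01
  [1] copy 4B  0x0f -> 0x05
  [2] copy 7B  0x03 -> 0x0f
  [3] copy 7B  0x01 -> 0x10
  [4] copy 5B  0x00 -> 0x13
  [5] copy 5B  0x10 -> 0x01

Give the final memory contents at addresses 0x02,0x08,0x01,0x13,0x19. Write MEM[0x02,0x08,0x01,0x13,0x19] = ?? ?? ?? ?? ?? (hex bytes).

#0 dst[0x01+8] := {0x87,0x29,0x4e,0xb3,0x10,0xb8,0xe8,0xe5}
#1 dst[0x05+4] := {0x4e,0xb3,0x10,0xb8}
#2 dst[0x0f+7] := {0x4e,0xb3,0x4e,0xb3,0x10,0xb8,0x6a}
#3 dst[0x10+7] := {0x87,0x29,0x4e,0xb3,0x4e,0xb3,0x10}
#4 dst[0x13+5] := {0x0b,0x87,0x29,0x4e,0xb3}
#5 dst[0x01+5] := {0x87,0x29,0x4e,0x0b,0x87}
query mem[0x02]=0x29, mem[0x08]=0xb8, mem[0x01]=0x87, mem[0x13]=0x0b, mem[0x19]=0x7c

MEM[0x02,0x08,0x01,0x13,0x19] = 29 b8 87 0b 7c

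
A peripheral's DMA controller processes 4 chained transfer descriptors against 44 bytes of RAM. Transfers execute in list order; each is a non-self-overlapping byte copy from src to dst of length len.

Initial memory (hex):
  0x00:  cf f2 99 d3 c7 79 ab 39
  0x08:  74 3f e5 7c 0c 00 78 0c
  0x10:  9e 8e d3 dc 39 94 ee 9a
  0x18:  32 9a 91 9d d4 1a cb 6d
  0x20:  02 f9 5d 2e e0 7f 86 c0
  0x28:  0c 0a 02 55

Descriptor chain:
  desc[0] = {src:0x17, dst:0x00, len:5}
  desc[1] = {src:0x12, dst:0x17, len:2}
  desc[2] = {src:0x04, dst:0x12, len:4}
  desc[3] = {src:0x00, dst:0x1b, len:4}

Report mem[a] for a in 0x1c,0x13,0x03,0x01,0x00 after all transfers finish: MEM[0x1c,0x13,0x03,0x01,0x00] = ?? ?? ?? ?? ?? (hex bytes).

MEM[0x1c,0x13,0x03,0x01,0x00] = 32 79 91 32 9a

#0 dst[0x00+5] := {0x9a,0x32,0x9a,0x91,0x9d}
#1 dst[0x17+2] := {0xd3,0xdc}
#2 dst[0x12+4] := {0x9d,0x79,0xab,0x39}
#3 dst[0x1b+4] := {0x9a,0x32,0x9a,0x91}
query mem[0x1c]=0x32, mem[0x13]=0x79, mem[0x03]=0x91, mem[0x01]=0x32, mem[0x00]=0x9a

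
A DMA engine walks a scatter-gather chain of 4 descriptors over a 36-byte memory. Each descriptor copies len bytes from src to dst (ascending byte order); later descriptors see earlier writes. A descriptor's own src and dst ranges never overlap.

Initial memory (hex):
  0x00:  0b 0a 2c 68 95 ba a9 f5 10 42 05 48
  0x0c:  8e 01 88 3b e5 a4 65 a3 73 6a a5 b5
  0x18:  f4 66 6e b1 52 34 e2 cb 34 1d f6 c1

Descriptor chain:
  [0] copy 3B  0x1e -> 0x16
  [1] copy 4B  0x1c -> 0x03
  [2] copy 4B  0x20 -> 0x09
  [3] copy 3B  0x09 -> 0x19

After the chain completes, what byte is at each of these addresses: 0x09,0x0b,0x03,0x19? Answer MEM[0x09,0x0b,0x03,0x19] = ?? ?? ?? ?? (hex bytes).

MEM[0x09,0x0b,0x03,0x19] = 34 f6 52 34

  after D0: wrote 3B at 0x16 = e2cb34
  after D1: wrote 4B at 0x03 = 5234e2cb
  after D2: wrote 4B at 0x09 = 341df6c1
  after D3: wrote 3B at 0x19 = 341df6
query mem[0x09]=0x34, mem[0x0b]=0xf6, mem[0x03]=0x52, mem[0x19]=0x34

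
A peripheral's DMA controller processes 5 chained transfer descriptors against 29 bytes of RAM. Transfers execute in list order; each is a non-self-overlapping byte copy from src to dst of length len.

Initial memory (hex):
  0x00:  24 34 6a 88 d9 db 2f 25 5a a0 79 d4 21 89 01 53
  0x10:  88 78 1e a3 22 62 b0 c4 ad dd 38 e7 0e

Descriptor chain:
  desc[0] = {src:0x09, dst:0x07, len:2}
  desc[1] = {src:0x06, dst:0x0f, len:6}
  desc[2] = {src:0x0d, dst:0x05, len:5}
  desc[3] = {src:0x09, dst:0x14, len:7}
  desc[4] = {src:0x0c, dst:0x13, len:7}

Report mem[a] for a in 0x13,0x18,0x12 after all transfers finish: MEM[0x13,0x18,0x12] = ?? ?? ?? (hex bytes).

MEM[0x13,0x18,0x12] = 21 79 a0

  after D0: wrote 2B at 0x07 = a079
  after D1: wrote 6B at 0x0f = 2fa079a079d4
  after D2: wrote 5B at 0x05 = 89012fa079
  after D3: wrote 7B at 0x14 = 7979d42189012f
  after D4: wrote 7B at 0x13 = 2189012fa079a0
query mem[0x13]=0x21, mem[0x18]=0x79, mem[0x12]=0xa0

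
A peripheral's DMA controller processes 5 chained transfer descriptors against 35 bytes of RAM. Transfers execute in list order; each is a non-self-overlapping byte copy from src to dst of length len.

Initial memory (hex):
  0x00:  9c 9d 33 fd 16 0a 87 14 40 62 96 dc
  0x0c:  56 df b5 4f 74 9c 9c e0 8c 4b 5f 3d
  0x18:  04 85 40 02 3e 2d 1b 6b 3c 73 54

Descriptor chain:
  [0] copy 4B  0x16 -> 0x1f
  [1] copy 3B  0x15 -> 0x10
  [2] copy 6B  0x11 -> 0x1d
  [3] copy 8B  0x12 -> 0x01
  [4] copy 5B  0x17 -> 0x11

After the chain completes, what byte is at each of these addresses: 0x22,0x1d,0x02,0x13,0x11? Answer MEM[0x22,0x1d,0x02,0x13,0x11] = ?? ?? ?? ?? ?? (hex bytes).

D0: mem[0x1f..0x22] <- [5f 3d 04 85]
D1: mem[0x10..0x12] <- [4b 5f 3d]
D2: mem[0x1d..0x22] <- [5f 3d e0 8c 4b 5f]
D3: mem[0x01..0x08] <- [3d e0 8c 4b 5f 3d 04 85]
D4: mem[0x11..0x15] <- [3d 04 85 40 02]
query mem[0x22]=0x5f, mem[0x1d]=0x5f, mem[0x02]=0xe0, mem[0x13]=0x85, mem[0x11]=0x3d

MEM[0x22,0x1d,0x02,0x13,0x11] = 5f 5f e0 85 3d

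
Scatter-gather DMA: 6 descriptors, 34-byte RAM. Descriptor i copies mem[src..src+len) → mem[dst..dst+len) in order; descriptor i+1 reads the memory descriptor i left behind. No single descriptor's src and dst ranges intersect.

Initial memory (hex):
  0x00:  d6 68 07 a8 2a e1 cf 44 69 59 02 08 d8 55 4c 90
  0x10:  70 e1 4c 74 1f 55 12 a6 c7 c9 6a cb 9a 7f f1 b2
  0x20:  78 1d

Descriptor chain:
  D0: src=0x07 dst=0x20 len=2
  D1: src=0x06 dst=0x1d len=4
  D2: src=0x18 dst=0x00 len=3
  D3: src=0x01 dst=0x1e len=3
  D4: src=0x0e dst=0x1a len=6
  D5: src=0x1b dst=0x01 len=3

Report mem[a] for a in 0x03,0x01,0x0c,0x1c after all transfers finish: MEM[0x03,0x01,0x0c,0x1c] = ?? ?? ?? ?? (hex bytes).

[0] 0x07->0x20 len=2 : 44 69
[1] 0x06->0x1d len=4 : cf 44 69 59
[2] 0x18->0x00 len=3 : c7 c9 6a
[3] 0x01->0x1e len=3 : c9 6a a8
[4] 0x0e->0x1a len=6 : 4c 90 70 e1 4c 74
[5] 0x1b->0x01 len=3 : 90 70 e1
query mem[0x03]=0xe1, mem[0x01]=0x90, mem[0x0c]=0xd8, mem[0x1c]=0x70

MEM[0x03,0x01,0x0c,0x1c] = e1 90 d8 70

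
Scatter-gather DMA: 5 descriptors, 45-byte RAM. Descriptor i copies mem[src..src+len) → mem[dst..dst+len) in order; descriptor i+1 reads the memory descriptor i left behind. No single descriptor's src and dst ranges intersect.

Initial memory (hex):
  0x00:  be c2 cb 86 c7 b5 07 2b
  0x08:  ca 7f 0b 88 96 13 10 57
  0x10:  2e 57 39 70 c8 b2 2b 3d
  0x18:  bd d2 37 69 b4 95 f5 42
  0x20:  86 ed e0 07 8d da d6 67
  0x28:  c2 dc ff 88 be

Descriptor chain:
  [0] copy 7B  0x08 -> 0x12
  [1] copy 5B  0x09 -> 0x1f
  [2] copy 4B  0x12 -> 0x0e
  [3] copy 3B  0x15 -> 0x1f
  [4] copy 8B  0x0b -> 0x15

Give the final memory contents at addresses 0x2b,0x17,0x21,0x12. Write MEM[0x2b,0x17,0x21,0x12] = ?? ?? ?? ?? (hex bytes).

MEM[0x2b,0x17,0x21,0x12] = 88 13 13 ca

  after D0: wrote 7B at 0x12 = ca7f0b88961310
  after D1: wrote 5B at 0x1f = 7f0b889613
  after D2: wrote 4B at 0x0e = ca7f0b88
  after D3: wrote 3B at 0x1f = 889613
  after D4: wrote 8B at 0x15 = 889613ca7f0b88ca
query mem[0x2b]=0x88, mem[0x17]=0x13, mem[0x21]=0x13, mem[0x12]=0xca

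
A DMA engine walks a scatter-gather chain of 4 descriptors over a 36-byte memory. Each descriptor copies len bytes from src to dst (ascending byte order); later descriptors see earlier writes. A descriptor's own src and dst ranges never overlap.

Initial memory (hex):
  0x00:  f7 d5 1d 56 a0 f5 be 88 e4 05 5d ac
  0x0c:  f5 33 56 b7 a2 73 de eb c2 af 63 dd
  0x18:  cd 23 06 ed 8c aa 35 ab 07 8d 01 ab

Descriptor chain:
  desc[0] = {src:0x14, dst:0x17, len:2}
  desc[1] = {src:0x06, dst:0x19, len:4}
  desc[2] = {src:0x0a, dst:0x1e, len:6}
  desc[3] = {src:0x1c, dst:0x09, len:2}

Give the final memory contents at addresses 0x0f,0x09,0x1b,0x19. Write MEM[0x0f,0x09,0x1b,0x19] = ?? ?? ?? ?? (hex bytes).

MEM[0x0f,0x09,0x1b,0x19] = b7 05 e4 be

  after D0: wrote 2B at 0x17 = c2af
  after D1: wrote 4B at 0x19 = be88e405
  after D2: wrote 6B at 0x1e = 5dacf53356b7
  after D3: wrote 2B at 0x09 = 05aa
query mem[0x0f]=0xb7, mem[0x09]=0x05, mem[0x1b]=0xe4, mem[0x19]=0xbe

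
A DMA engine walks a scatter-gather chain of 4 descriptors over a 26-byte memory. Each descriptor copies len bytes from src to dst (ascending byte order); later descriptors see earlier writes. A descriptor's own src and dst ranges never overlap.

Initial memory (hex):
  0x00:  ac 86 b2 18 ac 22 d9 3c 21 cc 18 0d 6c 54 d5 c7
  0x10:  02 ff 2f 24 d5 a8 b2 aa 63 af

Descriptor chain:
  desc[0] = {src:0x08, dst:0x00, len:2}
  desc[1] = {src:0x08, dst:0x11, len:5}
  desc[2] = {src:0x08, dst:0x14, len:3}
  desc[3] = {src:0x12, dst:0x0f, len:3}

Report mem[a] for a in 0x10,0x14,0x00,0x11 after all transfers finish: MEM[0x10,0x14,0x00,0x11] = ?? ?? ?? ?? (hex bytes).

MEM[0x10,0x14,0x00,0x11] = 18 21 21 21

D0: mem[0x00..0x01] <- [21 cc]
D1: mem[0x11..0x15] <- [21 cc 18 0d 6c]
D2: mem[0x14..0x16] <- [21 cc 18]
D3: mem[0x0f..0x11] <- [cc 18 21]
query mem[0x10]=0x18, mem[0x14]=0x21, mem[0x00]=0x21, mem[0x11]=0x21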